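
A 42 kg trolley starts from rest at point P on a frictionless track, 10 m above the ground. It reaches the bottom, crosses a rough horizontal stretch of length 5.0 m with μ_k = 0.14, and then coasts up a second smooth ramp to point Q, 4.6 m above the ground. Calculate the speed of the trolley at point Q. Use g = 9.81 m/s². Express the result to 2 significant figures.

Energy at P: mgh₁ = (42)(9.81)(10) = 4120.2 J
Friction loss: W_f = μ_k mg d = 288.4 J
At Q: ½mv² + mgh₂ = mgh₁ − W_f
½mv² = 4120.2 − 288.4 − 1895.3 = 1936.5 J
v = √(2 × 1936.5/42) = 9.603 m/s

v = 9.6 m/s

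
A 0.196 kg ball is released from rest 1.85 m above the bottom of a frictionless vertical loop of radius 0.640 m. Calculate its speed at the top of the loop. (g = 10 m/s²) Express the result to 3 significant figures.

v = 3.38 m/s

Energy conservation: mgh = ½mv_top² + mg(2r)
v_top² = 2g(h − 2r) = 2(10)(1.85 − 1.280) = 11.40
v_top = 3.376 m/s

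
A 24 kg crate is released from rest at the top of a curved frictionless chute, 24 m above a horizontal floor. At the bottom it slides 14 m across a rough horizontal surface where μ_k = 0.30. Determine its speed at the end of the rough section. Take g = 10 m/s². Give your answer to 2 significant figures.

Applying the work–energy principle:
mgh = ½mv² + μ_k m g d
W_f = μ_k mg d = (0.30)(24)(10)(14) = 1008 J
½mv² = mgh − W_f = 5760.0 − 1008 = 4752.0 J
v = √(2 × 4752.0/24) = 19.90 m/s

v = 20 m/s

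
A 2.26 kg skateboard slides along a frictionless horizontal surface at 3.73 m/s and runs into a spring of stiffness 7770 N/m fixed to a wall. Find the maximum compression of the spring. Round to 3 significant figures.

x = 0.0636 m

Conservation of energy between contact and max compression: ½mv² = ½kx²
x = v√(m/k) = 3.73 × √(2.26/7770) = 0.06361 m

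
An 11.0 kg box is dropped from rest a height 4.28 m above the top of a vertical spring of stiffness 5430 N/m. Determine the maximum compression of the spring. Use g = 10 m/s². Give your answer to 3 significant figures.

x = 0.437 m

Take the reference level at the top of the uncompressed spring. At max compression the box has fallen H + x and is momentarily at rest:
mg(H + x) = ½kx²
½(5430)x² − (11.0)(10)x − (11.0)(10)(4.28) = 0
2715x² − 110.0x − 470.8 = 0
x = [110.0 + √(12100 + 5.1129e+06)]/(2 × 2715) = 0.4372 m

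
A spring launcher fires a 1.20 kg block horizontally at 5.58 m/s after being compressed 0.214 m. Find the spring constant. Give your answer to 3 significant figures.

Spring PE at full compression equals KE at release: ½kx² = ½mv²
k = mv²/x² = (1.20)(5.58)²/(0.214)² = 815.9 N/m

k = 816 N/m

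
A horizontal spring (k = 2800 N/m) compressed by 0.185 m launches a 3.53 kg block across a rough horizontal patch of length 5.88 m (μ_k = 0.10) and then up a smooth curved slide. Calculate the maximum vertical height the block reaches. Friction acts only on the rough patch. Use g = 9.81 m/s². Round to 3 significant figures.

h = 0.796 m

Spring energy: E₀ = ½kx² = ½(2800)(0.185)² = 47.915 J
Friction: W_f = μ_k mg d = (0.10)(3.53)(9.81)(5.88) = 20.36 J
Energy at base of ramp: E = 47.915 − 20.36 = 27.553 J
At max height all remaining energy is PE: mgh = E ⇒ h = E/(mg) = 27.553/(3.53 × 9.81) = 0.7957 m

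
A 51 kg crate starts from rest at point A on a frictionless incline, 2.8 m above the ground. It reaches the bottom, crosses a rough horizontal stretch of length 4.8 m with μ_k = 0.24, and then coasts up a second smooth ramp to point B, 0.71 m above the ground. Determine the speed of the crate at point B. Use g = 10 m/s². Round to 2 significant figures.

Energy at A: mgh₁ = (51)(10)(2.8) = 1428.0 J
Friction loss: W_f = μ_k mg d = 587.5 J
At B: ½mv² + mgh₂ = mgh₁ − W_f
½mv² = 1428.0 − 587.5 − 362.10 = 478.38 J
v = √(2 × 478.38/51) = 4.331 m/s

v = 4.3 m/s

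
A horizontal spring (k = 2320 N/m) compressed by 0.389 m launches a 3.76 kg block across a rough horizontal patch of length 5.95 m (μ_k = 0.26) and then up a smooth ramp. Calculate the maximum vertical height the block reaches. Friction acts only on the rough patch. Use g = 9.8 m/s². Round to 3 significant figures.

Spring energy: E₀ = ½kx² = ½(2320)(0.389)² = 175.53 J
Friction: W_f = μ_k mg d = (0.26)(3.76)(9.8)(5.95) = 57.00 J
Energy at base of ramp: E = 175.53 − 57.00 = 118.53 J
At max height all remaining energy is PE: mgh = E ⇒ h = E/(mg) = 118.53/(3.76 × 9.8) = 3.217 m

h = 3.22 m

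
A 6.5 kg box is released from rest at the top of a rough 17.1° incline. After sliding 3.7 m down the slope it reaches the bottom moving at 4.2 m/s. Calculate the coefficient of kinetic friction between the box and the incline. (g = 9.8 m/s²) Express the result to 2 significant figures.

The energy dissipated by friction is the PE lost minus the KE gained:
mgL sinθ = 69.302 J; ½mv² = 57.330 J
W_f = 69.302 − 57.330 = 11.97 J
μ_k = W_f/(mg cosθ · L) = 11.97/(60.88 × 3.7) = 0.05315

μ_k = 0.053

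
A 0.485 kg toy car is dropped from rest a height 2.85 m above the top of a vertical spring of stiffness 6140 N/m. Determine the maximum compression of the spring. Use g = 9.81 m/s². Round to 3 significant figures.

x = 0.0672 m

Take the reference level at the top of the uncompressed spring. At max compression the car has fallen H + x and is momentarily at rest:
mg(H + x) = ½kx²
½(6140)x² − (0.485)(9.81)x − (0.485)(9.81)(2.85) = 0
3070x² − 4.758x − 13.56 = 0
x = [4.758 + √(22.64 + 166515)]/(2 × 3070) = 0.06724 m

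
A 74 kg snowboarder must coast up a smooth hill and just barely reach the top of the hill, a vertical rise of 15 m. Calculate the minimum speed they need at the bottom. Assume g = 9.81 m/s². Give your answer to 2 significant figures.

v = 17 m/s

At the top they are momentarily at rest, so all KE converts to PE: ½mv² = mgh
v = √(2gh) = √(2 × 9.81 × 15) = 17.16 m/s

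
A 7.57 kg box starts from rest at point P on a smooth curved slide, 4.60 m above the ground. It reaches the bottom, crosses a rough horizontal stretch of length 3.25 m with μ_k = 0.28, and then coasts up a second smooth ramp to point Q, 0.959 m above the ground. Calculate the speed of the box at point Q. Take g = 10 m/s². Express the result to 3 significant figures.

v = 7.39 m/s

Energy at P: mgh₁ = (7.57)(10)(4.60) = 348.22 J
Friction loss: W_f = μ_k mg d = 68.89 J
At Q: ½mv² + mgh₂ = mgh₁ − W_f
½mv² = 348.22 − 68.89 − 72.596 = 206.74 J
v = √(2 × 206.74/7.57) = 7.391 m/s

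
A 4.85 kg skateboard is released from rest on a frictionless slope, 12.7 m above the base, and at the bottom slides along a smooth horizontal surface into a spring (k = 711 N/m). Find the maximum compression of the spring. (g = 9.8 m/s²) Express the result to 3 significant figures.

x = 1.30 m

At max compression the skateboard is momentarily at rest: mgh = ½kx²
x = √(2mgh/k) = √(2 × 4.85 × 9.8 × 12.7 / 711) = 1.303 m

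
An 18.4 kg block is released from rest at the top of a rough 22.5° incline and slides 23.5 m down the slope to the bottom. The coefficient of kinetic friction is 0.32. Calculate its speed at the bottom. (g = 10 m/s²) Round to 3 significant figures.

v = 6.40 m/s

Work–energy: mg(L sinθ) − μ_k(mg cosθ)L = ½mv²
mgh = mgL sinθ = (18.4)(10)(23.5)sin22.5° = 1654.7 J
W_f = μ_k mg cosθ · L = (0.32)(18.4)(10)cos22.5°·23.5 = 1278 J
½mv² = 1654.7 − 1278 = 376.37 J
v = √(2 × 376.37/18.4) = 6.396 m/s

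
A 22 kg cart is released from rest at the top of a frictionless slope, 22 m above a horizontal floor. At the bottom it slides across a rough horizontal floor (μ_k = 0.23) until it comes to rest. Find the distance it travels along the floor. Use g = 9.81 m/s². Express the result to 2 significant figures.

d = 96 m

Applying the work–energy principle:
At rest all PE has been dissipated by friction: mgh = μ_k m g d
d = h/μ_k = 22/0.23 = 95.65 m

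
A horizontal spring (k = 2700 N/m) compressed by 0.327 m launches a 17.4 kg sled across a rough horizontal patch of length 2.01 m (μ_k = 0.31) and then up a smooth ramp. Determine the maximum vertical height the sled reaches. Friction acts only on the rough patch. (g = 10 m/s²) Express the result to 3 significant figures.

h = 0.207 m

Spring energy: E₀ = ½kx² = ½(2700)(0.327)² = 144.35 J
Friction: W_f = μ_k mg d = (0.31)(17.4)(10)(2.01) = 108.4 J
Energy at base of ramp: E = 144.35 − 108.4 = 35.935 J
At max height all remaining energy is PE: mgh = E ⇒ h = E/(mg) = 35.935/(17.4 × 10) = 0.2065 m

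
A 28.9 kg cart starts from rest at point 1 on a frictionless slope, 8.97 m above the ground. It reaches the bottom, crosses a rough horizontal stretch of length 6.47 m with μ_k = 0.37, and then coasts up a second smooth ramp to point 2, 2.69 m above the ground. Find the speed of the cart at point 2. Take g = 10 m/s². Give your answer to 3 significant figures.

v = 8.82 m/s

Energy at 1: mgh₁ = (28.9)(10)(8.97) = 2592.3 J
Friction loss: W_f = μ_k mg d = 691.8 J
At 2: ½mv² + mgh₂ = mgh₁ − W_f
½mv² = 2592.3 − 691.8 − 777.41 = 1123.1 J
v = √(2 × 1123.1/28.9) = 8.816 m/s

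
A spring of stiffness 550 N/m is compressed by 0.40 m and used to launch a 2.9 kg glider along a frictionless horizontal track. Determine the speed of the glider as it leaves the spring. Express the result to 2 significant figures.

v = 5.5 m/s

Spring PE converts entirely to kinetic energy: ½kx² = ½mv²
v = x√(k/m) = 0.40 × √(550/2.9) = 5.509 m/s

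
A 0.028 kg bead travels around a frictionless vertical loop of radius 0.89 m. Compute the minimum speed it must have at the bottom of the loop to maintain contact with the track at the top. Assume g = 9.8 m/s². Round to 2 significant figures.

At the top: mg = mv_top²/r ⇒ v_top² = gr = 8.722 m²/s²
Energy from bottom to top (height 2r): ½mv_bot² = ½mv_top² + mg(2r)
v_bot² = gr + 4gr = 5gr = 43.61
v_bot = √(5gr) = 6.604 m/s

v = 6.6 m/s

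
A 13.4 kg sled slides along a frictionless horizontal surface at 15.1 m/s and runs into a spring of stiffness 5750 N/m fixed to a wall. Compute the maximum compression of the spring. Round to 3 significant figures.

x = 0.729 m

All KE is stored as spring PE at maximum compression: ½mv² = ½kx²
x = v√(m/k) = 15.1 × √(13.4/5750) = 0.7289 m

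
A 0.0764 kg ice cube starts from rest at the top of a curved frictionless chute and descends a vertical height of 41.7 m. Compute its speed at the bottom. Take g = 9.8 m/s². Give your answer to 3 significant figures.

v = 28.6 m/s

Energy conservation between the two points: mgh = ½mv²
v = √(2gh) = √(2 × 9.8 × 41.7) = √817.32 = 28.59 m/s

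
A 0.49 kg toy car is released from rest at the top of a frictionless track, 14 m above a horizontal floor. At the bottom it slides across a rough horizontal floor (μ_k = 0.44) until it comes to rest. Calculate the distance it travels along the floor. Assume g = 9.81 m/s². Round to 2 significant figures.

d = 32 m

Energy at the top = energy at the end + work done against friction:
At rest all PE has been dissipated by friction: mgh = μ_k m g d
d = h/μ_k = 14/0.44 = 31.82 m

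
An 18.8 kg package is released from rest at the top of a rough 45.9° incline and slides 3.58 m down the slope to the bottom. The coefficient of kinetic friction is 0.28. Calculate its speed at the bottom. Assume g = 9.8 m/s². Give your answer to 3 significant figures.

Taking the bottom as reference, mgh = ½mv² + μ_k N L with h = L sinθ, N = mg cosθ:
mgh = mgL sinθ = (18.8)(9.8)(3.58)sin45.9° = 473.66 J
W_f = μ_k mg cosθ · L = (0.28)(18.8)(9.8)cos45.9°·3.58 = 128.5 J
½mv² = 473.66 − 128.5 = 345.14 J
v = √(2 × 345.14/18.8) = 6.059 m/s

v = 6.06 m/s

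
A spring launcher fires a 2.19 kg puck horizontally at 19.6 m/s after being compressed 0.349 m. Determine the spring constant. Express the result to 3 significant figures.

k = 6910 N/m

Spring PE at full compression equals KE at release: ½kx² = ½mv²
k = mv²/x² = (2.19)(19.6)²/(0.349)² = 6907 N/m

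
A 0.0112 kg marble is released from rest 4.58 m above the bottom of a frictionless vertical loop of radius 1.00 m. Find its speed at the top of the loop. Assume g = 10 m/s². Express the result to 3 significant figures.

Energy conservation: mgh = ½mv_top² + mg(2r)
v_top² = 2g(h − 2r) = 2(10)(4.58 − 2.000) = 51.60
v_top = 7.183 m/s

v = 7.18 m/s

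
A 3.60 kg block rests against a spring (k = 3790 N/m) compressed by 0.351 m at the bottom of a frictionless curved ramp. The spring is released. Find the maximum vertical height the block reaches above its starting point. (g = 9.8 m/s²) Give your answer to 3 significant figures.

h = 6.62 m

At maximum height the block is at rest, so ½kx² = mgh
h = kx²/(2mg) = (3790)(0.351)²/(2 × 3.60 × 9.8) = 6.618 m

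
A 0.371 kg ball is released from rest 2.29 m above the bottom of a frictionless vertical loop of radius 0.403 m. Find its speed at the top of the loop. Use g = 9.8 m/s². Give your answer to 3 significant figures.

v = 5.39 m/s

Energy conservation: mgh = ½mv_top² + mg(2r)
v_top² = 2g(h − 2r) = 2(9.8)(2.29 − 0.8060) = 29.09
v_top = 5.393 m/s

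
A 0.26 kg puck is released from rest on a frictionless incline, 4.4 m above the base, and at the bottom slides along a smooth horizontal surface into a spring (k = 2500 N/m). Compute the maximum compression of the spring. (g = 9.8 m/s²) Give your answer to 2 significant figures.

At max compression the puck is momentarily at rest: mgh = ½kx²
x = √(2mgh/k) = √(2 × 0.26 × 9.8 × 4.4 / 2500) = 0.09470 m

x = 0.095 m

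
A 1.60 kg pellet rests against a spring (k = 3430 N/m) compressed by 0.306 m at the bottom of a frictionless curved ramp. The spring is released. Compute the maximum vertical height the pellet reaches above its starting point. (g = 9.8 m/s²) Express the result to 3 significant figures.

Energy conservation from release to the highest point: ½kx² = mgh
h = kx²/(2mg) = (3430)(0.306)²/(2 × 1.60 × 9.8) = 10.24 m

h = 10.2 m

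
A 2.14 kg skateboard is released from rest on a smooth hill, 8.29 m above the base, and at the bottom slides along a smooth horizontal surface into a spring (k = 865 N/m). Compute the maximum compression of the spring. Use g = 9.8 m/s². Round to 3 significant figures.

x = 0.634 m

Energy conservation (no friction) from release to max compression: mgh = ½kx²
x = √(2mgh/k) = √(2 × 2.14 × 9.8 × 8.29 / 865) = 0.6340 m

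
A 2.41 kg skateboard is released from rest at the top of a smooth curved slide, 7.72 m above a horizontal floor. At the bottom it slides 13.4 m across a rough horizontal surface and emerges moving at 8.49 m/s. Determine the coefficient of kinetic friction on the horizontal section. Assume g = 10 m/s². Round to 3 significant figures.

μ_k = 0.307

Energy bookkeeping (friction removes W_f = μ_k N d):
mgh = ½mv² + μ_k m g d
mgh = 186.05 J; ½mv² = 86.857 J
W_f = 186.05 − 86.857 = 99.20 J
μ_k = W_f/(mg·d) = 99.20/(24.10 × 13.4) = 0.3072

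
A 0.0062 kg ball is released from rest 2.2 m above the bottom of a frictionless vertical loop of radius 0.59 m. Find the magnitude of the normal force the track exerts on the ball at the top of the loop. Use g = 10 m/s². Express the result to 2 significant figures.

N = 0.15 N

Energy from release to top (height 2r): mgh = ½mv_top² + mg(2r)
v_top² = 2g(h − 2r) = 2(10)(2.2 − 1.180) = 20.400 m²/s²
At the top, both N and weight point toward the centre: N + mg = mv_top²/r
N = m(v_top²/r − g) = 0.0062(20.400/0.59 − 10) = 0.1524 N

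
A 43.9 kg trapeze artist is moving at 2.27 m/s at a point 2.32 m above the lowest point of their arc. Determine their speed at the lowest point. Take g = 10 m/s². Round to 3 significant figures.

v = 7.18 m/s

Equating total energy at the two states: ½mv₀² + mgh = ½mv²
v² = v₀² + 2gh = (2.27)² + 2(10)(2.32) = 51.553
v = √51.553 = 7.180 m/s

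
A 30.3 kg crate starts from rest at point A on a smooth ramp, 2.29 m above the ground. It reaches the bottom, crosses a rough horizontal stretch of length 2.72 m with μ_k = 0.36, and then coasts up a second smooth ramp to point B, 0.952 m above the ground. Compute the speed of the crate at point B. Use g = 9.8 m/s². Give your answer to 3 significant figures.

v = 2.65 m/s

Energy at A: mgh₁ = (30.3)(9.8)(2.29) = 679.99 J
Friction loss: W_f = μ_k mg d = 290.8 J
At B: ½mv² + mgh₂ = mgh₁ − W_f
½mv² = 679.99 − 290.8 − 282.69 = 106.54 J
v = √(2 × 106.54/30.3) = 2.652 m/s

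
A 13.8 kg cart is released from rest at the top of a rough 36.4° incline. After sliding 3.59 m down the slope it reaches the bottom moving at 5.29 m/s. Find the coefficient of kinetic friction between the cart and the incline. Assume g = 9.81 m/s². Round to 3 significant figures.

Energy balance down the incline: mg L sinθ − ½mv² = μ_k (mg cosθ) L
mgL sinθ = 288.41 J; ½mv² = 193.09 J
W_f = 288.41 − 193.09 = 95.32 J
μ_k = W_f/(mg cosθ · L) = 95.32/(109.0 × 3.59) = 0.2437

μ_k = 0.244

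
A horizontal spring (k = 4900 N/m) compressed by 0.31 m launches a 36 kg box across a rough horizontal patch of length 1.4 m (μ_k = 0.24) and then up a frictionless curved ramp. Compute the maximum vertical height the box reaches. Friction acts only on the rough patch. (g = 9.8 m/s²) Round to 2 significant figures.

h = 0.33 m

Spring energy: E₀ = ½kx² = ½(4900)(0.31)² = 235.44 J
Friction: W_f = μ_k mg d = (0.24)(36)(9.8)(1.4) = 118.5 J
Energy at base of ramp: E = 235.44 − 118.5 = 116.90 J
At max height all remaining energy is PE: mgh = E ⇒ h = E/(mg) = 116.90/(36 × 9.8) = 0.3314 m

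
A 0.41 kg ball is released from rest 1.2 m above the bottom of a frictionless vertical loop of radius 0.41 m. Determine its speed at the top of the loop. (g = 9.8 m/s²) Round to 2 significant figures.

v = 2.7 m/s

Energy conservation: mgh = ½mv_top² + mg(2r)
v_top² = 2g(h − 2r) = 2(9.8)(1.2 − 0.8200) = 7.448
v_top = 2.729 m/s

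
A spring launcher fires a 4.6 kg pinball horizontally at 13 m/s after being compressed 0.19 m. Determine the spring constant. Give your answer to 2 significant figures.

k = 22000 N/m

Energy stored in the spring equals the launch KE: ½kx² = ½mv²
k = mv²/x² = (4.6)(13)²/(0.19)² = 21535 N/m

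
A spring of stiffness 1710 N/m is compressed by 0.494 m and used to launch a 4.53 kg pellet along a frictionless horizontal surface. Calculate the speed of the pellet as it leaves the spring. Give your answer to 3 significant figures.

Conservation of energy: ½kx² = ½mv²
v = x√(k/m) = 0.494 × √(1710/4.53) = 9.598 m/s

v = 9.60 m/s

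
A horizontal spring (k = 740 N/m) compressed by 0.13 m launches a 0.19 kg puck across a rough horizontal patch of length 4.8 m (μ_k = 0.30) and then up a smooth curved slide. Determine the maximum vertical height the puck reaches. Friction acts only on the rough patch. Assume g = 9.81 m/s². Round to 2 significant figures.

Spring energy: E₀ = ½kx² = ½(740)(0.13)² = 6.2530 J
Friction: W_f = μ_k mg d = (0.30)(0.19)(9.81)(4.8) = 2.684 J
Energy at base of ramp: E = 6.2530 − 2.684 = 3.5690 J
At max height all remaining energy is PE: mgh = E ⇒ h = E/(mg) = 3.5690/(0.19 × 9.81) = 1.915 m

h = 1.9 m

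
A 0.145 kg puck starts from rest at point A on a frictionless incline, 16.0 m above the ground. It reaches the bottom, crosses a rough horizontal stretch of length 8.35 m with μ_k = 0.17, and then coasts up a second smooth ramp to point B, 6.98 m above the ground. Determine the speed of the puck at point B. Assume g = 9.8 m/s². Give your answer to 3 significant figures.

v = 12.2 m/s

Energy at A: mgh₁ = (0.145)(9.8)(16.0) = 22.736 J
Friction loss: W_f = μ_k mg d = 2.017 J
At B: ½mv² + mgh₂ = mgh₁ − W_f
½mv² = 22.736 − 2.017 − 9.9186 = 10.800 J
v = √(2 × 10.800/0.145) = 12.21 m/s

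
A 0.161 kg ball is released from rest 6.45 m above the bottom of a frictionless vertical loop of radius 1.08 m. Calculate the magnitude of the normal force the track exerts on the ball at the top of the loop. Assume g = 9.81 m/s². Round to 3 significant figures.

N = 11.0 N

Energy from release to top (height 2r): mgh = ½mv_top² + mg(2r)
v_top² = 2g(h − 2r) = 2(9.81)(6.45 − 2.160) = 84.170 m²/s²
At the top, both N and weight point toward the centre: N + mg = mv_top²/r
N = m(v_top²/r − g) = 0.161(84.170/1.08 − 9.81) = 10.97 N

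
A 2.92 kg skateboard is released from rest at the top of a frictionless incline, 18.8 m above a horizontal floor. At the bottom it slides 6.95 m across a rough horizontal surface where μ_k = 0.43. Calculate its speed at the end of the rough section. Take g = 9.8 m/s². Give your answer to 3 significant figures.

v = 17.6 m/s

Applying the work–energy principle:
mgh = ½mv² + μ_k m g d
W_f = μ_k mg d = (0.43)(2.92)(9.8)(6.95) = 85.52 J
½mv² = mgh − W_f = 537.98 − 85.52 = 452.46 J
v = √(2 × 452.46/2.92) = 17.60 m/s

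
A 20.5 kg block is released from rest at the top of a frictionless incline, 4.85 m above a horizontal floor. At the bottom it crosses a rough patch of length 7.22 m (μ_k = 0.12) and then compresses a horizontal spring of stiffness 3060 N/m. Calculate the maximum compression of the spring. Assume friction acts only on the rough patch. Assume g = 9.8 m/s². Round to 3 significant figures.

x = 0.723 m

Initial energy: E₁ = mgh = (20.5)(9.8)(4.85) = 974.37 J
Friction removes W_f = μ_k mg d = (0.12)(20.5)(9.8)(7.22) = 174.1 J
Energy reaching the spring: E = 974.37 − 174.1 = 800.31 J
At max compression ½kx² = E ⇒ x = √(2E/k) = √(2 × 800.31/3060) = 0.7232 m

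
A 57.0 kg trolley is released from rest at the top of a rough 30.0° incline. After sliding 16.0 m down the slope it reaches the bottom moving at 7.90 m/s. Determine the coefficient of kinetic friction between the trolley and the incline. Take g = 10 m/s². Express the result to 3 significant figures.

mgh = ½mv² + μ_k (mg cosθ) L, with h = L sinθ
mgL sinθ = 4560.0 J; ½mv² = 1778.7 J
W_f = 4560.0 − 1778.7 = 2781 J
μ_k = W_f/(mg cosθ · L) = 2781/(493.6 × 16.0) = 0.3521

μ_k = 0.352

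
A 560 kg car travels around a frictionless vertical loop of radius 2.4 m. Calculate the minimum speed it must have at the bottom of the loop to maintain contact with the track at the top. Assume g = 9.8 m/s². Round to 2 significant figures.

v = 11 m/s

At the top: mg = mv_top²/r ⇒ v_top² = gr = 23.52 m²/s²
Energy from bottom to top (height 2r): ½mv_bot² = ½mv_top² + mg(2r)
v_bot² = gr + 4gr = 5gr = 117.6
v_bot = √(5gr) = 10.84 m/s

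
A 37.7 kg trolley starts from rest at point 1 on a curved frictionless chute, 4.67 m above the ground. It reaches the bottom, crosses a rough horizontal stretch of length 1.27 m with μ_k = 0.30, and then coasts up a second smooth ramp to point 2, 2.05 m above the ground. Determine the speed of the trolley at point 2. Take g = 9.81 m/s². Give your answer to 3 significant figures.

v = 6.63 m/s

Energy at 1: mgh₁ = (37.7)(9.81)(4.67) = 1727.1 J
Friction loss: W_f = μ_k mg d = 140.9 J
At 2: ½mv² + mgh₂ = mgh₁ − W_f
½mv² = 1727.1 − 140.9 − 758.17 = 828.07 J
v = √(2 × 828.07/37.7) = 6.628 m/s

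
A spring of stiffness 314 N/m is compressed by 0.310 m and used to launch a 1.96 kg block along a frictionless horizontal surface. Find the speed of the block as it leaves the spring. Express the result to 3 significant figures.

v = 3.92 m/s

Spring PE converts entirely to kinetic energy: ½kx² = ½mv²
v = x√(k/m) = 0.310 × √(314/1.96) = 3.924 m/s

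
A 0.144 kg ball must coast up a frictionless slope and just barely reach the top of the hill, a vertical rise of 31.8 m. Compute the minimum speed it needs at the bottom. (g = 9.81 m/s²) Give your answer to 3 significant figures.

At the top it is momentarily at rest, so all KE converts to PE: ½mv² = mgh
v = √(2gh) = √(2 × 9.81 × 31.8) = 24.98 m/s

v = 25.0 m/s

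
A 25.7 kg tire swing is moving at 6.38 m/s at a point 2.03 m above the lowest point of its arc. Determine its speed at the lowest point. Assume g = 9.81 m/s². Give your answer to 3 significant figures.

By conservation of mechanical energy, ½mv₀² + mgh = ½mv²
v² = v₀² + 2gh = (6.38)² + 2(9.81)(2.03) = 80.533
v = √80.533 = 8.974 m/s

v = 8.97 m/s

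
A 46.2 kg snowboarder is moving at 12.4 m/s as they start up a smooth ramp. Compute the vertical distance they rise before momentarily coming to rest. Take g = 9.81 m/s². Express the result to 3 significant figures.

Setting KE at the bottom equal to PE gained: ½mv² = mgh
h = v²/(2g) = 12.4²/(2 × 9.81) = 7.837 m

h = 7.84 m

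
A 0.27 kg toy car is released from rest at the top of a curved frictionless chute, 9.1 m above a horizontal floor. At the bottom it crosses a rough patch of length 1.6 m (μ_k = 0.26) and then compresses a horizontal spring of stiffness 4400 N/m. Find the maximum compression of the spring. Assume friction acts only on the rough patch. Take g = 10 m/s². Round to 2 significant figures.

x = 0.10 m

Initial energy: E₁ = mgh = (0.27)(10)(9.1) = 24.570 J
Friction removes W_f = μ_k mg d = (0.26)(0.27)(10)(1.6) = 1.123 J
Energy reaching the spring: E = 24.570 − 1.123 = 23.447 J
At max compression ½kx² = E ⇒ x = √(2E/k) = √(2 × 23.447/4400) = 0.1032 m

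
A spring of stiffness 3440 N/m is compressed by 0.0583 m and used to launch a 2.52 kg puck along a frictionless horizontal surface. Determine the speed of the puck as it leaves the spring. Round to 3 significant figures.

v = 2.15 m/s

Conservation of energy: ½kx² = ½mv²
v = x√(k/m) = 0.0583 × √(3440/2.52) = 2.154 m/s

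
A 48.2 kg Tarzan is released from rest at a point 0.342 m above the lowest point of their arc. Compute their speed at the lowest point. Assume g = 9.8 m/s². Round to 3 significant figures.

By conservation of mechanical energy, mgh = ½mv²
v = √(2gh) = √(2 × 9.8 × 0.342) = √6.7032 = 2.589 m/s

v = 2.59 m/s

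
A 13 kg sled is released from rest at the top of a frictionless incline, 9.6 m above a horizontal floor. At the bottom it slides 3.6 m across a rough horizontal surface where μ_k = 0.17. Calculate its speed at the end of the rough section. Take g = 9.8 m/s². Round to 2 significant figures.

v = 13 m/s

Applying the work–energy principle:
mgh = ½mv² + μ_k m g d
W_f = μ_k mg d = (0.17)(13)(9.8)(3.6) = 77.97 J
½mv² = mgh − W_f = 1223.0 − 77.97 = 1145.1 J
v = √(2 × 1145.1/13) = 13.27 m/s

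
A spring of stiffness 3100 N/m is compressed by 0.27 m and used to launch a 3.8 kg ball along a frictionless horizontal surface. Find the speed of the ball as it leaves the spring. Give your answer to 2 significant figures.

Spring PE converts entirely to kinetic energy: ½kx² = ½mv²
v = x√(k/m) = 0.27 × √(3100/3.8) = 7.712 m/s

v = 7.7 m/s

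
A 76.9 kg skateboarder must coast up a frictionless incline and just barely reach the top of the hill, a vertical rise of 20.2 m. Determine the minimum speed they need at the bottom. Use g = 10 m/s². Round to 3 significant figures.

v = 20.1 m/s

At the top they are momentarily at rest, so all KE converts to PE: ½mv² = mgh
v = √(2gh) = √(2 × 10 × 20.2) = 20.10 m/s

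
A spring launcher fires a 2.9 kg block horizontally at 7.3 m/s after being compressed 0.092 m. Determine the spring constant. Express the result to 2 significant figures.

Energy stored in the spring equals the launch KE: ½kx² = ½mv²
k = mv²/x² = (2.9)(7.3)²/(0.092)² = 18259 N/m

k = 18000 N/m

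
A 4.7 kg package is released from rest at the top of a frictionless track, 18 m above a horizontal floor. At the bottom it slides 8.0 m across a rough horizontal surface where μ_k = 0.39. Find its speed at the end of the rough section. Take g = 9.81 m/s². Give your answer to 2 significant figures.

v = 17 m/s

Energy bookkeeping (friction removes W_f = μ_k N d):
mgh = ½mv² + μ_k m g d
W_f = μ_k mg d = (0.39)(4.7)(9.81)(8.0) = 143.9 J
½mv² = mgh − W_f = 829.93 − 143.9 = 686.07 J
v = √(2 × 686.07/4.7) = 17.09 m/s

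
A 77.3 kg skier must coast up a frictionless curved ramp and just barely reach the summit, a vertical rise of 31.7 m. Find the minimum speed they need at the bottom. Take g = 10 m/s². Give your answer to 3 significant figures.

At the top they are momentarily at rest, so all KE converts to PE: ½mv² = mgh
v = √(2gh) = √(2 × 10 × 31.7) = 25.18 m/s

v = 25.2 m/s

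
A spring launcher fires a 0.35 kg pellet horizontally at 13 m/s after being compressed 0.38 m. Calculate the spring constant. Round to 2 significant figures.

½kx² = ½mv²
k = mv²/x² = (0.35)(13)²/(0.38)² = 409.6 N/m

k = 410 N/m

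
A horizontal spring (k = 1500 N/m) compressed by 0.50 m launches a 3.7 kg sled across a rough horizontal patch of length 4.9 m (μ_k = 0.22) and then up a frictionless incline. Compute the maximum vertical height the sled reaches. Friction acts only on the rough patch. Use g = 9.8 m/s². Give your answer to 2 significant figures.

h = 4.1 m

Spring energy: E₀ = ½kx² = ½(1500)(0.50)² = 187.50 J
Friction: W_f = μ_k mg d = (0.22)(3.7)(9.8)(4.9) = 39.09 J
Energy at base of ramp: E = 187.50 − 39.09 = 148.41 J
At max height all remaining energy is PE: mgh = E ⇒ h = E/(mg) = 148.41/(3.7 × 9.8) = 4.093 m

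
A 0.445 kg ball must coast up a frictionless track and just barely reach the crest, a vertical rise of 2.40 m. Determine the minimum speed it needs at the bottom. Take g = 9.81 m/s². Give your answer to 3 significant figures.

At the top it is momentarily at rest, so all KE converts to PE: ½mv² = mgh
v = √(2gh) = √(2 × 9.81 × 2.40) = 6.862 m/s

v = 6.86 m/s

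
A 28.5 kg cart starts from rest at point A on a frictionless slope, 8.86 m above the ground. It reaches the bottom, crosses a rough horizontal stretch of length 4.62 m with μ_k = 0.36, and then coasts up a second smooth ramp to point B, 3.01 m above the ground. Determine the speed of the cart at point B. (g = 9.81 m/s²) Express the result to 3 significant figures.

v = 9.06 m/s

Energy at A: mgh₁ = (28.5)(9.81)(8.86) = 2477.1 J
Friction loss: W_f = μ_k mg d = 465.0 J
At B: ½mv² + mgh₂ = mgh₁ − W_f
½mv² = 2477.1 − 465.0 − 841.55 = 1170.6 J
v = √(2 × 1170.6/28.5) = 9.063 m/s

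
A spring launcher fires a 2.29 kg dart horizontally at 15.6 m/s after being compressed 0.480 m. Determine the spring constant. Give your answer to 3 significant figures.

k = 2420 N/m

Spring PE at full compression equals KE at release: ½kx² = ½mv²
k = mv²/x² = (2.29)(15.6)²/(0.480)² = 2419 N/m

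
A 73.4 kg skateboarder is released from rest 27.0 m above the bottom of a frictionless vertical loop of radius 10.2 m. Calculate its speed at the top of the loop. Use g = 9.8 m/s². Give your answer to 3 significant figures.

Energy conservation: mgh = ½mv_top² + mg(2r)
v_top² = 2g(h − 2r) = 2(9.8)(27.0 − 20.40) = 129.4
v_top = 11.37 m/s

v = 11.4 m/s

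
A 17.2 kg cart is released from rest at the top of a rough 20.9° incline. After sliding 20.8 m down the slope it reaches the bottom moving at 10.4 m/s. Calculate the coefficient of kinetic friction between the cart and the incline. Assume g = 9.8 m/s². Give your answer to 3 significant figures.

μ_k = 0.0979

mgh = ½mv² + μ_k (mg cosθ) L, with h = L sinθ
mgL sinθ = 1250.7 J; ½mv² = 930.18 J
W_f = 1250.7 − 930.18 = 320.6 J
μ_k = W_f/(mg cosθ · L) = 320.6/(157.5 × 20.8) = 0.09787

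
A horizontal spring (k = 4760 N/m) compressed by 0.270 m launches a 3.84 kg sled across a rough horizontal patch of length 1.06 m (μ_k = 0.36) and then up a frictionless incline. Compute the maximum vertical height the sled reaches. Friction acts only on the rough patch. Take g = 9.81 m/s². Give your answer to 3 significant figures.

Spring energy: E₀ = ½kx² = ½(4760)(0.270)² = 173.50 J
Friction: W_f = μ_k mg d = (0.36)(3.84)(9.81)(1.06) = 14.38 J
Energy at base of ramp: E = 173.50 − 14.38 = 159.13 J
At max height all remaining energy is PE: mgh = E ⇒ h = E/(mg) = 159.13/(3.84 × 9.81) = 4.224 m

h = 4.22 m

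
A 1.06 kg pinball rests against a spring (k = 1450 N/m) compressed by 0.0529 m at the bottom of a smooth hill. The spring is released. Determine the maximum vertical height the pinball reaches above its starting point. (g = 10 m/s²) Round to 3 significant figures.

Energy conservation from release to the highest point: ½kx² = mgh
h = kx²/(2mg) = (1450)(0.0529)²/(2 × 1.06 × 10) = 0.1914 m

h = 0.191 m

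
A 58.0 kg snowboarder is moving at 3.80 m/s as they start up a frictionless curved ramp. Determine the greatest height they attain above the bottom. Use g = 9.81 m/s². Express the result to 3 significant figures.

h = 0.736 m

Setting KE at the bottom equal to PE gained: ½mv² = mgh
h = v²/(2g) = 3.80²/(2 × 9.81) = 0.7360 m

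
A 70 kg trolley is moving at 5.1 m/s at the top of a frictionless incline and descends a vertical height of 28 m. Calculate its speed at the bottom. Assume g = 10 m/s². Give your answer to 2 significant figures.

v = 24 m/s

Energy conservation between the two points: ½mv₀² + mgh = ½mv²
v² = v₀² + 2gh = (5.1)² + 2(10)(28) = 586.01
v = √586.01 = 24.21 m/s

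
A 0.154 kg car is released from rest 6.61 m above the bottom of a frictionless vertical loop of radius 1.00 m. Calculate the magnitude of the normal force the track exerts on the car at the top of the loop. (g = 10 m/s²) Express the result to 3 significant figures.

N = 12.7 N

Energy from release to top (height 2r): mgh = ½mv_top² + mg(2r)
v_top² = 2g(h − 2r) = 2(10)(6.61 − 2.000) = 92.200 m²/s²
At the top, both N and weight point toward the centre: N + mg = mv_top²/r
N = m(v_top²/r − g) = 0.154(92.200/1.00 − 10) = 12.66 N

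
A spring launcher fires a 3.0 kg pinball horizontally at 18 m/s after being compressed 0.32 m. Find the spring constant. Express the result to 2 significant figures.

Energy stored in the spring equals the launch KE: ½kx² = ½mv²
k = mv²/x² = (3.0)(18)²/(0.32)² = 9492 N/m

k = 9500 N/m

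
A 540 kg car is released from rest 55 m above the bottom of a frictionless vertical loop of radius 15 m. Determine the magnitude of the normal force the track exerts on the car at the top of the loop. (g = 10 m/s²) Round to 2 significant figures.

N = 13000 N

Energy from release to top (height 2r): mgh = ½mv_top² + mg(2r)
v_top² = 2g(h − 2r) = 2(10)(55 − 30.00) = 500.00 m²/s²
At the top, both N and weight point toward the centre: N + mg = mv_top²/r
N = m(v_top²/r − g) = 540(500.00/15 − 10) = 12600 N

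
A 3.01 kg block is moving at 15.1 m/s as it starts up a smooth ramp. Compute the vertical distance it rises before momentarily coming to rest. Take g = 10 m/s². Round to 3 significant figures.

Setting KE at the bottom equal to PE gained: ½mv² = mgh
h = v²/(2g) = 15.1²/(2 × 10) = 11.40 m

h = 11.4 m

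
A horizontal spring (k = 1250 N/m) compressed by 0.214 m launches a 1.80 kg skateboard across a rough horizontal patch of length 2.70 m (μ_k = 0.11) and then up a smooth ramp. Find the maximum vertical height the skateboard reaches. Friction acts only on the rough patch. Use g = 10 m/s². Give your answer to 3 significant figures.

h = 1.29 m

Spring energy: E₀ = ½kx² = ½(1250)(0.214)² = 28.622 J
Friction: W_f = μ_k mg d = (0.11)(1.80)(10)(2.70) = 5.346 J
Energy at base of ramp: E = 28.622 − 5.346 = 23.276 J
At max height all remaining energy is PE: mgh = E ⇒ h = E/(mg) = 23.276/(1.80 × 10) = 1.293 m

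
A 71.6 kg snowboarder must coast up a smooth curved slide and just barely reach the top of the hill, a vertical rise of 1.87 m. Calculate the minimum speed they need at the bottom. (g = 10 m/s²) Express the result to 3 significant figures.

At the top they are momentarily at rest, so all KE converts to PE: ½mv² = mgh
v = √(2gh) = √(2 × 10 × 1.87) = 6.116 m/s

v = 6.12 m/s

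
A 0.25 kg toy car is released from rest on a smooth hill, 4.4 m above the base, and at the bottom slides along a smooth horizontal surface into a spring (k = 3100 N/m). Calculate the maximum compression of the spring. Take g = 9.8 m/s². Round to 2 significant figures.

Gravitational PE at the top equals spring PE at max compression: mgh = ½kx²
x = √(2mgh/k) = √(2 × 0.25 × 9.8 × 4.4 / 3100) = 0.08340 m

x = 0.083 m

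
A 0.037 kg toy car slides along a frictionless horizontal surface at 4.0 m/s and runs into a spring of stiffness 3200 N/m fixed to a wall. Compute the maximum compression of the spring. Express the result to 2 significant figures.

Conservation of energy between contact and max compression: ½mv² = ½kx²
x = v√(m/k) = 4.0 × √(0.037/3200) = 0.01360 m

x = 0.014 m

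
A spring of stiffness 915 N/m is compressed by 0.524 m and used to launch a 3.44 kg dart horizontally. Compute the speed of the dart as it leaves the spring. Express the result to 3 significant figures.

The dart leaves the spring when the spring is at natural length, so ½kx² = ½mv²
v = x√(k/m) = 0.524 × √(915/3.44) = 8.546 m/s

v = 8.55 m/s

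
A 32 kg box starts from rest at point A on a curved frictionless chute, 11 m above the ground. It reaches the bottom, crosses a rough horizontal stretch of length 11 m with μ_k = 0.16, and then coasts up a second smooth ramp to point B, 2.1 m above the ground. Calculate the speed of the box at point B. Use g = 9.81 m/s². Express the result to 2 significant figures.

v = 12 m/s

Energy at A: mgh₁ = (32)(9.81)(11) = 3453.1 J
Friction loss: W_f = μ_k mg d = 552.5 J
At B: ½mv² + mgh₂ = mgh₁ − W_f
½mv² = 3453.1 − 552.5 − 659.23 = 2241.4 J
v = √(2 × 2241.4/32) = 11.84 m/s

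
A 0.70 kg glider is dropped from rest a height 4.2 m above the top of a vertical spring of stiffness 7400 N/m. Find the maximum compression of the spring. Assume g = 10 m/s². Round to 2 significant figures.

x = 0.090 m

Let x be the compression. The total drop is H + x, and the glider is instantaneously at rest at max compression, so energy conservation gives:
mg(H + x) = ½kx²
½(7400)x² − (0.70)(10)x − (0.70)(10)(4.2) = 0
3700x² − 7.000x − 29.40 = 0
x = [7.000 + √(49.00 + 435120)]/(2 × 3700) = 0.09009 m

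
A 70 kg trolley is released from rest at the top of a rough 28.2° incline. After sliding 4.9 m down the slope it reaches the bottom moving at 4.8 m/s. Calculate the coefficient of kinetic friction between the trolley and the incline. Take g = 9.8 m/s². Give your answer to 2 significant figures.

The energy dissipated by friction is the PE lost minus the KE gained:
mgL sinθ = 1588.4 J; ½mv² = 806.40 J
W_f = 1588.4 − 806.40 = 782.0 J
μ_k = W_f/(mg cosθ · L) = 782.0/(604.6 × 4.9) = 0.2640

μ_k = 0.26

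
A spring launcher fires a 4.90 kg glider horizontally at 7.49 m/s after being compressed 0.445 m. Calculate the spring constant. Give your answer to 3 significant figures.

k = 1390 N/m

Spring PE at full compression equals KE at release: ½kx² = ½mv²
k = mv²/x² = (4.90)(7.49)²/(0.445)² = 1388 N/m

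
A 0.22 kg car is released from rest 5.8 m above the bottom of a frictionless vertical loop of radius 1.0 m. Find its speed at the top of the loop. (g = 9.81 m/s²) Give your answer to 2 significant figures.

Energy conservation: mgh = ½mv_top² + mg(2r)
v_top² = 2g(h − 2r) = 2(9.81)(5.8 − 2.000) = 74.56
v_top = 8.635 m/s

v = 8.6 m/s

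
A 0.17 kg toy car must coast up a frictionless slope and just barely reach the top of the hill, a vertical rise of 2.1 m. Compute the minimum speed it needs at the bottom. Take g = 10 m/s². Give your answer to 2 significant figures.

v = 6.5 m/s

At the top it is momentarily at rest, so all KE converts to PE: ½mv² = mgh
v = √(2gh) = √(2 × 10 × 2.1) = 6.481 m/s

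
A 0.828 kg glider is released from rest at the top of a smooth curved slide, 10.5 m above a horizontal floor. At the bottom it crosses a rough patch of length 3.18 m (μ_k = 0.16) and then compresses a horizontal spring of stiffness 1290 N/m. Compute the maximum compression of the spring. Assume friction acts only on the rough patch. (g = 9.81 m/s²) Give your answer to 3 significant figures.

x = 0.355 m

Initial energy: E₁ = mgh = (0.828)(9.81)(10.5) = 85.288 J
Friction removes W_f = μ_k mg d = (0.16)(0.828)(9.81)(3.18) = 4.133 J
Energy reaching the spring: E = 85.288 − 4.133 = 81.155 J
At max compression ½kx² = E ⇒ x = √(2E/k) = √(2 × 81.155/1290) = 0.3547 m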